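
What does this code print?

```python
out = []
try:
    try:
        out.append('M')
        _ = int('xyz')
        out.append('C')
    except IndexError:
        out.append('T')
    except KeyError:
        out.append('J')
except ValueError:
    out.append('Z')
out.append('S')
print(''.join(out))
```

Execution trace: 'M' (try body) → 'Z' (outer except ValueError) → 'S' (after the try/except). Output: MZS

Answer: MZS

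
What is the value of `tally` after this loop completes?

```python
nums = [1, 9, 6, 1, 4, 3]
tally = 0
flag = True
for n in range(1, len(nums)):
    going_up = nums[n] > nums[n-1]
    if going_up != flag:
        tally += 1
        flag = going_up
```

Count direction changes in [1, 9, 6, 1, 4, 3]
`tally` takes the values: 0 → 1 → 2 → 3

Answer: 3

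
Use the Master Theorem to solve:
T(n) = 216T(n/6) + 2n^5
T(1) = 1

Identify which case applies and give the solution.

a=216, b=6, f(n)=2n^5. log_6(216) = 3. Since c=5 > 3 and the regularity condition holds (216(n/6)^5 = (216/6^5)n^5 with 216/6^5 < 1), Case 3 applies: T(n) = Θ(f(n)) = O(n^5).

Answer: O(n^5) - Case 3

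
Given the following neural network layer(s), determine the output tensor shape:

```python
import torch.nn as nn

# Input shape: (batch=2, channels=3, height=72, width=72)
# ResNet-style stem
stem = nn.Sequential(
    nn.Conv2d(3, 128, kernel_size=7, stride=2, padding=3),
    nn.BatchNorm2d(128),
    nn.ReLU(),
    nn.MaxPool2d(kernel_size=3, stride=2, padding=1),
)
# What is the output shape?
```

Input: (2, 3, 72, 72) -> after Conv2d 7x7 stride=2: (2, 128, 36, 36) -> Output: (2, 128, 18, 18)

Answer: (2, 128, 18, 18)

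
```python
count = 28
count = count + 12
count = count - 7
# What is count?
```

Trace:
`count = 28` → count = 28
`count = count + 12` → count = 40
`count = count - 7` → count = 33
So count = 33

Answer: 33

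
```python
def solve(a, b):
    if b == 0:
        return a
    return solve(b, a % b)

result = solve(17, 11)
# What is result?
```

solve(17, 11) -> solve(11, 6) -> solve(6, 5) -> solve(5, 1) -> solve(1, 0) -> 1

Answer: 1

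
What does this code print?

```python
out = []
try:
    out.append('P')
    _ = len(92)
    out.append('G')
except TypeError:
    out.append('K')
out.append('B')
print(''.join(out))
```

Execution trace: 'P' (try body) → 'K' (except TypeError) → 'B' (after the try/except). Output: PKB

Answer: PKB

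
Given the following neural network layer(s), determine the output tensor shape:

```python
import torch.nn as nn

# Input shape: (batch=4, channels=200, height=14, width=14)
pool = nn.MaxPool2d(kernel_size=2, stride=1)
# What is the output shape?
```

Input: (4, 200, 14, 14) -> Output: (4, 200, 13, 13)

Answer: (4, 200, 13, 13)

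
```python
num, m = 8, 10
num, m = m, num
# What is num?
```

Trace:
`num, m = 8, 10` → num = 8; m = 10
`num, m = m, num` → num = 10; m = 8
So num = 10

Answer: 10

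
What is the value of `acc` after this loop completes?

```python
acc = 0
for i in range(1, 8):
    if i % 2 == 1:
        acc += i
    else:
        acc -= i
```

Add odd, subtract even
`acc` takes the values: 0 → 1 → -1 → 2 → -2 → 3 → -3 → 4

Answer: 4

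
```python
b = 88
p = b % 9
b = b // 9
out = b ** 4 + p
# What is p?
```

Trace:
`b = 88` → b = 88
`p = b % 9` → p = 7
`b = b // 9` → b = 9
`out = b ** 4 + p` → out = 6568
So p = 7

Answer: 7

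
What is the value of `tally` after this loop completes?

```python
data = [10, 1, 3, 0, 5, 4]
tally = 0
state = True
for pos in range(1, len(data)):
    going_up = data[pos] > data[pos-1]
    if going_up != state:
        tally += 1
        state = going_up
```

Count direction changes in [10, 1, 3, 0, 5, 4]
`tally` takes the values: 0 → 1 → 2 → 3 → 4 → 5

Answer: 5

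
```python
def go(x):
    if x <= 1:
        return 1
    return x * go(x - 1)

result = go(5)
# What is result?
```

go(5) = 5 * 4 * 3 * 2 * 1 = 120

Answer: 120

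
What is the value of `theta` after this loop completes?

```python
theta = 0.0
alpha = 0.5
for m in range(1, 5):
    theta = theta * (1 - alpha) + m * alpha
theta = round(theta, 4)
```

Moving average with lr=0.5
`theta` takes the values: 0.0 → 0.5 → 1.25 → 2.125 → 3.0625

Answer: 3.0625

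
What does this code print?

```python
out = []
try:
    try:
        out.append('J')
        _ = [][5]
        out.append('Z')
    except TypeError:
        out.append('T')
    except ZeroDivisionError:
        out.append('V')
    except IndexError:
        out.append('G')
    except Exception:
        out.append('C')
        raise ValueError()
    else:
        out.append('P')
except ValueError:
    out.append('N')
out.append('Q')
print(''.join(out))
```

Execution trace: 'J' (inner try body) → 'G' (inner except IndexError) → 'Q' (after the try/except). Output: JGQ

Answer: JGQ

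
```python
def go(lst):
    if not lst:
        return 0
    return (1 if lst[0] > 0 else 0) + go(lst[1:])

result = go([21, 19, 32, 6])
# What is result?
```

Count of positive elements in [21, 19, 32, 6] = 4

Answer: 4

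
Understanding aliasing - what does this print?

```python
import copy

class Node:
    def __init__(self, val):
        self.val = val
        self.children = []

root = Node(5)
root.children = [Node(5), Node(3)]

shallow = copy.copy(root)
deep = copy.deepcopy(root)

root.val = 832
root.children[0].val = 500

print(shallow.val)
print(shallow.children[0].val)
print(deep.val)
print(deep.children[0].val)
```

Key concept: deep copy with custom objects.
Step by step:
`root = Node(5)` → root = Node(val=5, children=[])
`root.children = [Node(5), Node(3)]` → root = Node(val=5, children=[Node(val=5, children=[]), Node(val=3, children=[])])
`shallow = copy.copy(root)` → shallow = Node(val=5, children=[Node(val=5, children=[]), Node(val=3, children=[])])
`deep = copy.deepcopy(root)` → deep = Node(val=5, children=[Node(val=5, children=[]), Node(val=3, children=[])])
`root.val = 832` → root = Node(val=832, children=[Node(val=5, children=[]), Node(val=3, children=[])])
`root.children[0].val = 500` → root = Node(val=832, children=[Node(val=500, children=[]), Node(val=3, children=[])]); shallow = Node(val=5, children=[Node(val=500, children=[]), Node(val=3, children=[])])
`print(shallow.val)` → prints 5
`print(shallow.children[0].val)` → prints 500
`print(deep.val)` → prints 5
`print(deep.children[0].val)` → prints 5

Answer:
5
500
5
5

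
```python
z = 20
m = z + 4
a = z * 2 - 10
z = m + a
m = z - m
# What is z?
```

Trace:
`z = 20` → z = 20
`m = z + 4` → m = 24
`a = z * 2 - 10` → a = 30
`z = m + a` → z = 54
`m = z - m` → m = 30
So z = 54

Answer: 54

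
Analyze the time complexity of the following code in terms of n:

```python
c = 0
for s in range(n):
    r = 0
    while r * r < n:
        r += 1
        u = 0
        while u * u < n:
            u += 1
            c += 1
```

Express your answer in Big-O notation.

Each loop level contributes: n × √n × √n. Multiplying the contributions gives O(n^2).

Answer: O(n^2)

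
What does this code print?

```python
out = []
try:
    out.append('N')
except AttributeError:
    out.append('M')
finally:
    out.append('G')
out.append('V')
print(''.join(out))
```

Execution trace: 'N' (try body, no exception) → 'G' (finally) → 'V' (after the try/except). Output: NGV

Answer: NGV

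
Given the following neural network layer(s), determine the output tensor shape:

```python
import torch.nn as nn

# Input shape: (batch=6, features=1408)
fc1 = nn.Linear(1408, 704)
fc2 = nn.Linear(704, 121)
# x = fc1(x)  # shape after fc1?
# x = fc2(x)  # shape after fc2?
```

Input: (6, 1408) -> after fc1: (6, 704) -> Output: (6, 121)

Answer: (6, 121)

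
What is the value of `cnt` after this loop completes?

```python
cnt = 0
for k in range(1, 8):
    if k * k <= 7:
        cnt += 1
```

Count numbers where k² ≤ 7
`cnt` takes the values: 0 → 1 → 2

Answer: 2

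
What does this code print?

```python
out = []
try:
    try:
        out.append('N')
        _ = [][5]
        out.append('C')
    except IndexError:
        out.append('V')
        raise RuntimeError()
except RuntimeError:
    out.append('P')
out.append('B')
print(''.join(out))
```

Execution trace: 'N' (inner try body) → 'V' (inner except IndexError) → 'P' (outer except RuntimeError) → 'B' (after the try/except). Output: NVPB

Answer: NVPB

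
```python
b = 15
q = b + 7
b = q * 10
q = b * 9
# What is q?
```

Trace:
`b = 15` → b = 15
`q = b + 7` → q = 22
`b = q * 10` → b = 220
`q = b * 9` → q = 1980
So q = 1980

Answer: 1980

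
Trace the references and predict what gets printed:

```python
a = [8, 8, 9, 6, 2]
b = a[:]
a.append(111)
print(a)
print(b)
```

Key concept: slice [:] creates copy.
Step by step:
`a = [8, 8, 9, 6, 2]` → a = [8, 8, 9, 6, 2]
`b = a[:]` → b = [8, 8, 9, 6, 2]
`a.append(111)` → a = [8, 8, 9, 6, 2, 111]
`print(a)` → prints [8, 8, 9, 6, 2, 111]
`print(b)` → prints [8, 8, 9, 6, 2]

Answer:
[8, 8, 9, 6, 2, 111]
[8, 8, 9, 6, 2]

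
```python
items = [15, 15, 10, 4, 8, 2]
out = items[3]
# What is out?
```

Trace:
`items = [15, 15, 10, 4, 8, 2]` → items = [15, 15, 10, 4, 8, 2]
`out = items[3]` → out = 4
So out = 4

Answer: 4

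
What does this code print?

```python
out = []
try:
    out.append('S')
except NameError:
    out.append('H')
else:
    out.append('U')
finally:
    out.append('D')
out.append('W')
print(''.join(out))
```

Execution trace: 'S' (try body, no exception) → 'U' (else) → 'D' (finally) → 'W' (after the try/except). Output: SUDW

Answer: SUDW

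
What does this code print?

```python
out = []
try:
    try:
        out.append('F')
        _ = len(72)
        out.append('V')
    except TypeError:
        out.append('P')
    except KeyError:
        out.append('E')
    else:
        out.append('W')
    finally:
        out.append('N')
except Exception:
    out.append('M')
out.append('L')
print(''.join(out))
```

Execution trace: 'F' (inner try body) → 'P' (inner except TypeError) → 'N' (inner finally) → 'L' (after the try/except). Output: FPNL

Answer: FPNL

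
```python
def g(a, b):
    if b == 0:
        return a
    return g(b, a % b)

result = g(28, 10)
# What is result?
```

g(28, 10) -> g(10, 8) -> g(8, 2) -> g(2, 0) -> 2

Answer: 2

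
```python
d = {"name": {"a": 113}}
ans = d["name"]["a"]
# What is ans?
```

Trace:
`d = {"name": {"a": 113}}` → d = {'name': {'a': 113}}
`ans = d["name"]["a"]` → ans = 113
So ans = 113

Answer: 113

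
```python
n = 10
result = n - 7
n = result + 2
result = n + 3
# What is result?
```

Trace:
`n = 10` → n = 10
`result = n - 7` → result = 3
`n = result + 2` → n = 5
`result = n + 3` → result = 8
So result = 8

Answer: 8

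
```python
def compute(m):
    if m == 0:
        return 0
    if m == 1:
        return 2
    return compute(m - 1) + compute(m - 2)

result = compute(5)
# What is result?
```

Build up from base cases: compute(0)=0, compute(1)=2, compute(2)=2, compute(3)=4, compute(4)=6, compute(5)=10

Answer: 10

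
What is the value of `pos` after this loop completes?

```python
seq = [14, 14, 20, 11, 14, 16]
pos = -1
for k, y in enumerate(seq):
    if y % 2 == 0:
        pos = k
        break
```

First even number index in [14, 14, 20, 11, 14, 16]
`pos` takes the values: -1 → 0

Answer: 0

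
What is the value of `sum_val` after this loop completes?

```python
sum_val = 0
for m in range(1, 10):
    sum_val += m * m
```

Sum of squares 1² to 9² = 285
`sum_val` takes the values: 0 → 1 → 5 → 14 → 30 → 55 → 91 → 140 → 204 → 285

Answer: 285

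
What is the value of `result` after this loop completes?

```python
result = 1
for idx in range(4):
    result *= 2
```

2^4 = 16
`result` takes the values: 1 → 2 → 4 → 8 → 16

Answer: 16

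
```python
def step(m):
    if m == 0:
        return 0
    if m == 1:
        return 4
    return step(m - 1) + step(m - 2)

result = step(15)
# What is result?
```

Build up from base cases: step(0)=0, step(1)=4, step(2)=4, step(3)=8, step(4)=12, step(5)=20, step(6)=32, ..., step(15)=2440

Answer: 2440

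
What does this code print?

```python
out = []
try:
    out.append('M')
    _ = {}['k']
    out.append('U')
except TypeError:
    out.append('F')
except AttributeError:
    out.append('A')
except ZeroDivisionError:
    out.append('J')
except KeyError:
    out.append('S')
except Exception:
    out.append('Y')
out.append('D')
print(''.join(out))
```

Execution trace: 'M' (try body) → 'S' (except KeyError) → 'D' (after the try/except). Output: MSD

Answer: MSD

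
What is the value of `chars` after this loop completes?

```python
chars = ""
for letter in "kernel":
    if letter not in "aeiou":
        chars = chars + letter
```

Remove vowels from 'kernel'
`chars` takes the values: "" → "k" → "kr" → "krn" → "krnl"

Answer: "krnl"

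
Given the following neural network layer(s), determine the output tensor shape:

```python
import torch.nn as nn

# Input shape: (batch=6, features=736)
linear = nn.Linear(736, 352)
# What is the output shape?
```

Input: (6, 736) -> Output: (6, 352)

Answer: (6, 352)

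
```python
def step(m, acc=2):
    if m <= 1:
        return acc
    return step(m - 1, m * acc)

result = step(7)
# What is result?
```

Accumulator trace (n, acc): (7, 2) -> (6, 14) -> (5, 84) -> (4, 420) -> (3, 1680) -> (2, 5040) -> (1, 10080) -> return 10080

Answer: 10080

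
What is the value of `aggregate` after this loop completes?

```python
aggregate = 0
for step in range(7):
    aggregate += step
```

Sum of 0 to 6 = 21
`aggregate` takes the values: 0 → 1 → 3 → 6 → 10 → 15 → 21

Answer: 21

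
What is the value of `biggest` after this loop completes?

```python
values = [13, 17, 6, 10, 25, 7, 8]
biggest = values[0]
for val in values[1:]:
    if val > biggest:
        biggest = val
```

Maximum of [13, 17, 6, 10, 25, 7, 8]
`biggest` takes the values: 13 → 17 → 25

Answer: 25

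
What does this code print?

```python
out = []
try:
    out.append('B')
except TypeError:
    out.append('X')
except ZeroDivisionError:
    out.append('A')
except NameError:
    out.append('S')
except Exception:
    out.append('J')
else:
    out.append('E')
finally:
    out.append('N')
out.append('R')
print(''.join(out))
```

Execution trace: 'B' (try body, no exception) → 'E' (else) → 'N' (finally) → 'R' (after the try/except). Output: BENR

Answer: BENR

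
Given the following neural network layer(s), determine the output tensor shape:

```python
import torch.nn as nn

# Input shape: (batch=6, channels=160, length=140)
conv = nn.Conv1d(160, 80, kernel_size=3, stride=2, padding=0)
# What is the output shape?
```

Input: (6, 160, 140) -> Output: (6, 80, 69)

Answer: (6, 80, 69)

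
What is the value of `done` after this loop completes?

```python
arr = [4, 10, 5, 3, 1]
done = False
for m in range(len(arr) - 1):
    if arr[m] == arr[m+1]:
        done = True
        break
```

Check consecutive duplicates in [4, 10, 5, 3, 1]
`done` takes the values: False

Answer: False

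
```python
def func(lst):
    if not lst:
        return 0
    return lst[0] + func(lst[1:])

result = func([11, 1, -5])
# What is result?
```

11 + 1 + (-5) + 0 = 7

Answer: 7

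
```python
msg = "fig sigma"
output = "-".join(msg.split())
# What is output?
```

Trace:
`msg = "fig sigma"` → msg = 'fig sigma'
`output = "-".join(msg.split())` → output = 'fig-sigma'
So output = 'fig-sigma'

Answer: 'fig-sigma'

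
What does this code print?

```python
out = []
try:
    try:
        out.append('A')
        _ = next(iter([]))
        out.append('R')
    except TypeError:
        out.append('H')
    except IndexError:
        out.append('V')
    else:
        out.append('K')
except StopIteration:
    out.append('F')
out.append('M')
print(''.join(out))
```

Execution trace: 'A' (try body) → 'F' (outer except StopIteration) → 'M' (after the try/except). Output: AFM

Answer: AFM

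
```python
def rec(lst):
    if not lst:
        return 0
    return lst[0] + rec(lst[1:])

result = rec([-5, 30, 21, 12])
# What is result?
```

(-5) + 30 + 21 + 12 + 0 = 58

Answer: 58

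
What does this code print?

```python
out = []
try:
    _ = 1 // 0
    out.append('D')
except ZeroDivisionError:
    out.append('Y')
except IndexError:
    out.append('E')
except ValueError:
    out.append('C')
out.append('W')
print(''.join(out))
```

Execution trace: 'Y' (except ZeroDivisionError) → 'W' (after the try/except). Output: YW

Answer: YW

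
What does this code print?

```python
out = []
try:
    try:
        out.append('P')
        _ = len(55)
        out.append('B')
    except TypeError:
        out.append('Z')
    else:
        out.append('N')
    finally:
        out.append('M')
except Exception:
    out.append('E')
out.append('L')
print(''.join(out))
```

Execution trace: 'P' (inner try body) → 'Z' (inner except TypeError) → 'M' (inner finally) → 'L' (after the try/except). Output: PZML

Answer: PZML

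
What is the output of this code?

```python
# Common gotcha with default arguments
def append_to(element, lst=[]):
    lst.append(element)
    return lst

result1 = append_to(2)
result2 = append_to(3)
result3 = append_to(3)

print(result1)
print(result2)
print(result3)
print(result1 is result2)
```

Key concept: mutable default argument gotcha.
Step by step:
`result1 = append_to(2)` → result1 = [2]
`result2 = append_to(3)` → result1 = [2, 3] (same object as result2); result2 = [2, 3] (same object as result1)
`result3 = append_to(3)` → result1 = [2, 3, 3] (same object as result2, result3); result2 = [2, 3, 3] (same object as result1, result3); result3 = [2, 3, 3] (same object as result1, result2)
`print(result1)` → prints [2, 3, 3]
`print(result2)` → prints [2, 3, 3]
`print(result3)` → prints [2, 3, 3]
`print(result1 is result2)` → prints True

Answer:
[2, 3, 3]
[2, 3, 3]
[2, 3, 3]
True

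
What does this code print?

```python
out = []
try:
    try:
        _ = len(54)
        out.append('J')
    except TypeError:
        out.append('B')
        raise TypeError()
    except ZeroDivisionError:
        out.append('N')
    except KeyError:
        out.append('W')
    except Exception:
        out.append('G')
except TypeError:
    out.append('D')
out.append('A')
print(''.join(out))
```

Execution trace: 'B' (inner except TypeError) → 'D' (outer except TypeError) → 'A' (after the try/except). Output: BDA

Answer: BDA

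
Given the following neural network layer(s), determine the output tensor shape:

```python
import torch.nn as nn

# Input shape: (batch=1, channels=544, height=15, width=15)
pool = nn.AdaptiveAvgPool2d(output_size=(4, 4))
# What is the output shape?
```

Input: (1, 544, 15, 15) -> Output: (1, 544, 4, 4)

Answer: (1, 544, 4, 4)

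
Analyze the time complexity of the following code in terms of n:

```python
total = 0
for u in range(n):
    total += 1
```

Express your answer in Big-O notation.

Each loop level contributes: n. Multiplying the contributions gives O(n).

Answer: O(n)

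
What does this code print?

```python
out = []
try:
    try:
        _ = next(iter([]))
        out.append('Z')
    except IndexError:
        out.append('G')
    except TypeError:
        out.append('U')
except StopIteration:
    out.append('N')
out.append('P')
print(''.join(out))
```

Execution trace: 'N' (outer except StopIteration) → 'P' (after the try/except). Output: NP

Answer: NP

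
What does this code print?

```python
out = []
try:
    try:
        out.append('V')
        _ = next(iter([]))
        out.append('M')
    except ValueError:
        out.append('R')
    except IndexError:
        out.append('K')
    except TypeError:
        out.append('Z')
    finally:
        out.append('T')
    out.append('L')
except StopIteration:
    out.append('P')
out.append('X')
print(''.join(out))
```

Execution trace: 'V' (inner try body) → 'T' (inner finally) → 'P' (except StopIteration) → 'X' (after the try/except). Output: VTPX

Answer: VTPX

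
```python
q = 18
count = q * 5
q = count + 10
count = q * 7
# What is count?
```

Trace:
`q = 18` → q = 18
`count = q * 5` → count = 90
`q = count + 10` → q = 100
`count = q * 7` → count = 700
So count = 700

Answer: 700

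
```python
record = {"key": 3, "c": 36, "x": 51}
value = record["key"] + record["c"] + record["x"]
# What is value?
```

Trace:
`record = {"key": 3, "c": 36, "x": 51}` → record = {'key': 3, 'c': 36, 'x': 51}
`value = record["key"] + record["c"] + record["x"]` → value = 90
So value = 90

Answer: 90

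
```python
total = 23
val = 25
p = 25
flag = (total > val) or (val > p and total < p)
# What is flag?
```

Trace:
`total = 23` → total = 23
`val = 25` → val = 25
`p = 25` → p = 25
`flag = (total > val) or (val > p and total < p)` → flag = False
So flag = False

Answer: False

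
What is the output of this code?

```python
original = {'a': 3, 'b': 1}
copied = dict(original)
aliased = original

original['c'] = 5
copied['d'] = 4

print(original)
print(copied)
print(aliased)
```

Key concept: dict() creates copy, assignment creates alias.
Step by step:
`original = {'a': 3, 'b': 1}` → original = {'a': 3, 'b': 1}
`copied = dict(original)` → copied = {'a': 3, 'b': 1}
`aliased = original` → aliased = {'a': 3, 'b': 1} (same object as original)
`original['c'] = 5` → original = {'a': 3, 'b': 1, 'c': 5} (same object as aliased); aliased = {'a': 3, 'b': 1, 'c': 5} (same object as original)
`copied['d'] = 4` → copied = {'a': 3, 'b': 1, 'd': 4}
`print(original)` → prints {'a': 3, 'b': 1, 'c': 5}
`print(copied)` → prints {'a': 3, 'b': 1, 'd': 4}
`print(aliased)` → prints {'a': 3, 'b': 1, 'c': 5}

Answer:
{'a': 3, 'b': 1, 'c': 5}
{'a': 3, 'b': 1, 'd': 4}
{'a': 3, 'b': 1, 'c': 5}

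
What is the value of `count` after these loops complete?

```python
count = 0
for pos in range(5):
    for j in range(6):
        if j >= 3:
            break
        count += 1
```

Inner breaks at 3, outer runs 5 times
`count` takes the values: 0 → 1 → 2 → 3 → 4 → 5 → 6 → 7 → 8 → 9 → 10 → 11 → 12 → 13 → 14 → 15

Answer: 15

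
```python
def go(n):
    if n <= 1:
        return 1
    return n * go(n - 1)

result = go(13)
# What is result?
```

go(13) = 13 * 12 * 11 * 10 * 9 * 8 * 7 * 6 * 5 * 4 * 3 * 2 * 1 = 6227020800

Answer: 6227020800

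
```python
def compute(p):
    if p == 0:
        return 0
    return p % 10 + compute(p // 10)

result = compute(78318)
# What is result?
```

Sum of digits of 78318: 8 + 1 + 3 + 8 + 7 = 27

Answer: 27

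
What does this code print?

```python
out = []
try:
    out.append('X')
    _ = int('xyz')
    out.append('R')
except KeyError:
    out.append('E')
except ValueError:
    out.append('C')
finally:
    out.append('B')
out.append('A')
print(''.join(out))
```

Execution trace: 'X' (try body) → 'C' (except ValueError) → 'B' (finally) → 'A' (after the try/except). Output: XCBA

Answer: XCBA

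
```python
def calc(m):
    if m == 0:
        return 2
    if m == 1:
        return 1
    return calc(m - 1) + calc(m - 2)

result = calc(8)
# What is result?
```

Build up from base cases: calc(0)=2, calc(1)=1, calc(2)=3, calc(3)=4, calc(4)=7, calc(5)=11, calc(6)=18, ..., calc(8)=47

Answer: 47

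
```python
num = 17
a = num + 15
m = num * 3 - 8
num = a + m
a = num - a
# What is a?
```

Trace:
`num = 17` → num = 17
`a = num + 15` → a = 32
`m = num * 3 - 8` → m = 43
`num = a + m` → num = 75
`a = num - a` → a = 43
So a = 43

Answer: 43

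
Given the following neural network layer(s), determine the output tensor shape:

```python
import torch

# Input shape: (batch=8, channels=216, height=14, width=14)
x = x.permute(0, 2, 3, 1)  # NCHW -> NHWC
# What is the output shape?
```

Input: (8, 216, 14, 14) -> Output: (8, 14, 14, 216)

Answer: (8, 14, 14, 216)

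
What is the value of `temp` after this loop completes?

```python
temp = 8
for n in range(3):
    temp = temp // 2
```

Halve 3 times: 8 // 2^3 = 1
`temp` takes the values: 8 → 4 → 2 → 1

Answer: 1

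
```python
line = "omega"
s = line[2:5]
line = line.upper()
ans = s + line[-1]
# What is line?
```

Trace:
`line = "omega"` → line = 'omega'
`s = line[2:5]` → s = 'ega'
`line = line.upper()` → line = 'OMEGA'
`ans = s + line[-1]` → ans = 'egaA'
So line = 'OMEGA'

Answer: 'OMEGA'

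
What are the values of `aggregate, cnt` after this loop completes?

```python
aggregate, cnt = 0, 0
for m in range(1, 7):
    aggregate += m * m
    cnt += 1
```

Sum of squares and count
`aggregate, cnt` takes the values: (0, 0) → (1, 0) → (1, 1) → (5, 1) → (5, 2) → (14, 2) → (14, 3) → (30, 3) → (30, 4) → (55, 4) → (55, 5) → (91, 5) → (91, 6)

Answer: 91, 6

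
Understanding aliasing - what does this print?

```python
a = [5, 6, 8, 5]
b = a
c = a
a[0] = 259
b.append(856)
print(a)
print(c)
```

Key concept: multiple aliases.
Step by step:
`a = [5, 6, 8, 5]` → a = [5, 6, 8, 5]
`b = a` → b = [5, 6, 8, 5] (same object as a)
`c = a` → c = [5, 6, 8, 5] (same object as a, b)
`a[0] = 259` → a = [259, 6, 8, 5] (same object as b, c); b = [259, 6, 8, 5] (same object as a, c); c = [259, 6, 8, 5] (same object as a, b)
`b.append(856)` → a = [259, 6, 8, 5, 856] (same object as b, c); b = [259, 6, 8, 5, 856] (same object as a, c); c = [259, 6, 8, 5, 856] (same object as a, b)
`print(a)` → prints [259, 6, 8, 5, 856]
`print(c)` → prints [259, 6, 8, 5, 856]

Answer:
[259, 6, 8, 5, 856]
[259, 6, 8, 5, 856]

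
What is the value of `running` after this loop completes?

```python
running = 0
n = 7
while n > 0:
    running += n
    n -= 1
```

Sum 7 down to 1
`running` takes the values: 0 → 7 → 13 → 18 → 22 → 25 → 27 → 28

Answer: 28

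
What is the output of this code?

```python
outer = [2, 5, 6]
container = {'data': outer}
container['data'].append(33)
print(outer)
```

Key concept: dict holds reference to list.
Step by step:
`outer = [2, 5, 6]` → outer = [2, 5, 6]
`container = {'data': outer}` → container = {'data': [2, 5, 6]}
`container['data'].append(33)` → outer = [2, 5, 6, 33]; container = {'data': [2, 5, 6, 33]}
`print(outer)` → prints [2, 5, 6, 33]

Answer: [2, 5, 6, 33]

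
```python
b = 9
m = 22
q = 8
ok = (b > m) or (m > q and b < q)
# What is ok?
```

Trace:
`b = 9` → b = 9
`m = 22` → m = 22
`q = 8` → q = 8
`ok = (b > m) or (m > q and b < q)` → ok = False
So ok = False

Answer: False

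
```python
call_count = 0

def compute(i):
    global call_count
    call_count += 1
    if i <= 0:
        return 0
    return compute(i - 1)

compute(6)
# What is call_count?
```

Linear recursion stepping by 1: 7 calls from i=6 down to ≤0.

Answer: 7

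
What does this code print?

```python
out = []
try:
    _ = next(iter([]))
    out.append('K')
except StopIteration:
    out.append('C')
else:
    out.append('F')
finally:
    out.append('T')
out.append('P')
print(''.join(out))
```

Execution trace: 'C' (except StopIteration) → 'T' (finally) → 'P' (after the try/except). Output: CTP

Answer: CTP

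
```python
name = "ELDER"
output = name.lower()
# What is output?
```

Trace:
`name = "ELDER"` → name = 'ELDER'
`output = name.lower()` → output = 'elder'
So output = 'elder'

Answer: 'elder'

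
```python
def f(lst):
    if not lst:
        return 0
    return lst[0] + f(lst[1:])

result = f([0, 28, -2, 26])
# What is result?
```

0 + 28 + (-2) + 26 + 0 = 52

Answer: 52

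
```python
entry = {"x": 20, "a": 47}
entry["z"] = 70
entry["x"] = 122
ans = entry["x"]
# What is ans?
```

Trace:
`entry = {"x": 20, "a": 47}` → entry = {'x': 20, 'a': 47}
`entry["z"] = 70` → entry = {'x': 20, 'a': 47, 'z': 70}
`entry["x"] = 122` → entry = {'x': 122, 'a': 47, 'z': 70}
`ans = entry["x"]` → ans = 122
So ans = 122

Answer: 122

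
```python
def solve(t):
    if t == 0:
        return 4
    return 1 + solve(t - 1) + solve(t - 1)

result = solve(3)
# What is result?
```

solve(t) = 1 + 2·solve(t-1), solve(0)=4. Closed form: (4+1)·2^3 - 1 = 39.

Answer: 39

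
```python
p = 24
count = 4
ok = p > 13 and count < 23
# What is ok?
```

Trace:
`p = 24` → p = 24
`count = 4` → count = 4
`ok = p > 13 and count < 23` → ok = True
So ok = True

Answer: True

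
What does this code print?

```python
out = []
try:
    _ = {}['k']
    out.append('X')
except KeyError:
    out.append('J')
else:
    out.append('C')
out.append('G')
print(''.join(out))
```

Execution trace: 'J' (except KeyError) → 'G' (after the try/except). Output: JG

Answer: JG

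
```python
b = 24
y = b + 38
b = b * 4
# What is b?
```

Trace:
`b = 24` → b = 24
`y = b + 38` → y = 62
`b = b * 4` → b = 96
So b = 96

Answer: 96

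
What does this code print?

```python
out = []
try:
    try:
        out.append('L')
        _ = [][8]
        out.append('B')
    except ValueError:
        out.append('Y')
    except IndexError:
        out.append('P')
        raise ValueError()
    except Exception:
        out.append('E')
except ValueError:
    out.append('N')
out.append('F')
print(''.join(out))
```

Execution trace: 'L' (inner try body) → 'P' (inner except IndexError) → 'N' (outer except ValueError) → 'F' (after the try/except). Output: LPNF

Answer: LPNF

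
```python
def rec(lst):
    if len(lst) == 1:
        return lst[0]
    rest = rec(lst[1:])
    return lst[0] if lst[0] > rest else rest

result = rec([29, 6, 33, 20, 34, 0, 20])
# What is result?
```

Recursive max over [29, 6, 33, 20, 34, 0, 20] = 34

Answer: 34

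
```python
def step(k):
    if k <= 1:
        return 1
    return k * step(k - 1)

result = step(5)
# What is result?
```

step(5) = 5 * 4 * 3 * 2 * 1 = 120

Answer: 120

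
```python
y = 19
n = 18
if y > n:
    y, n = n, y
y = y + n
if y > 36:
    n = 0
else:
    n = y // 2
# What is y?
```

Trace:
`y = 19` → y = 19
`n = 18` → n = 18
`if y > n: ...` → y > n is True → y = 18; n = 19
`y = y + n` → y = 37
`if y > 36: ...` → y > 36 is True → n = 0
So y = 37

Answer: 37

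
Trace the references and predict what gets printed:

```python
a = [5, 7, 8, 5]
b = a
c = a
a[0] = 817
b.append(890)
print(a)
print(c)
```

Key concept: multiple aliases.
Step by step:
`a = [5, 7, 8, 5]` → a = [5, 7, 8, 5]
`b = a` → b = [5, 7, 8, 5] (same object as a)
`c = a` → c = [5, 7, 8, 5] (same object as a, b)
`a[0] = 817` → a = [817, 7, 8, 5] (same object as b, c); b = [817, 7, 8, 5] (same object as a, c); c = [817, 7, 8, 5] (same object as a, b)
`b.append(890)` → a = [817, 7, 8, 5, 890] (same object as b, c); b = [817, 7, 8, 5, 890] (same object as a, c); c = [817, 7, 8, 5, 890] (same object as a, b)
`print(a)` → prints [817, 7, 8, 5, 890]
`print(c)` → prints [817, 7, 8, 5, 890]

Answer:
[817, 7, 8, 5, 890]
[817, 7, 8, 5, 890]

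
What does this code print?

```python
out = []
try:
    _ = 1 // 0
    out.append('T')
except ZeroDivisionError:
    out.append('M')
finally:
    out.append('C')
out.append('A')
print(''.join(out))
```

Execution trace: 'M' (except ZeroDivisionError) → 'C' (finally) → 'A' (after the try/except). Output: MCA

Answer: MCA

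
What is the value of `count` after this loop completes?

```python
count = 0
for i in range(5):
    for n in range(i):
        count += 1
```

Triangle number: 0+1+2+...+4
`count` takes the values: 0 → 1 → 2 → 3 → 4 → 5 → 6 → 7 → 8 → 9 → 10

Answer: 10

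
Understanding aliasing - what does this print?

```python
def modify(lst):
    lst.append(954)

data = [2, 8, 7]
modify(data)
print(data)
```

Key concept: function modifies passed list.
Step by step:
`data = [2, 8, 7]` → data = [2, 8, 7]
`modify(data)` → data = [2, 8, 7, 954]
`print(data)` → prints [2, 8, 7, 954]

Answer: [2, 8, 7, 954]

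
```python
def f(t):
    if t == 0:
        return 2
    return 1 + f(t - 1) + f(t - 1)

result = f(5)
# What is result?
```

f(t) = 1 + 2·f(t-1), f(0)=2. Closed form: (2+1)·2^5 - 1 = 95.

Answer: 95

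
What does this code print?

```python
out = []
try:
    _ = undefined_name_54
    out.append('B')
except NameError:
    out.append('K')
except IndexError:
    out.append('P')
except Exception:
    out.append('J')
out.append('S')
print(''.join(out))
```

Execution trace: 'K' (except NameError) → 'S' (after the try/except). Output: KS

Answer: KS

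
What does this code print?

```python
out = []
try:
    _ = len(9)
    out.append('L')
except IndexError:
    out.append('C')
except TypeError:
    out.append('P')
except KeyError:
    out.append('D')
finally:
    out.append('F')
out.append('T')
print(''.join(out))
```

Execution trace: 'P' (except TypeError) → 'F' (finally) → 'T' (after the try/except). Output: PFT

Answer: PFT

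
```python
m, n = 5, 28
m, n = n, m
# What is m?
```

Trace:
`m, n = 5, 28` → m = 5; n = 28
`m, n = n, m` → m = 28; n = 5
So m = 28

Answer: 28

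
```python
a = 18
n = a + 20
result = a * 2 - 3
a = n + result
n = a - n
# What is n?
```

Trace:
`a = 18` → a = 18
`n = a + 20` → n = 38
`result = a * 2 - 3` → result = 33
`a = n + result` → a = 71
`n = a - n` → n = 33
So n = 33

Answer: 33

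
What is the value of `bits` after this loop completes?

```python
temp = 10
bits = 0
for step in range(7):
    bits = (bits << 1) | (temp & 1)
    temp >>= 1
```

Reverse lowest 7 bits of 10
`bits` takes the values: 0 → 1 → 2 → 5 → 10 → 20 → 40

Answer: 40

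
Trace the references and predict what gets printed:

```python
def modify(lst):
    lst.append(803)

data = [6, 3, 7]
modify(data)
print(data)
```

Key concept: function modifies passed list.
Step by step:
`data = [6, 3, 7]` → data = [6, 3, 7]
`modify(data)` → data = [6, 3, 7, 803]
`print(data)` → prints [6, 3, 7, 803]

Answer: [6, 3, 7, 803]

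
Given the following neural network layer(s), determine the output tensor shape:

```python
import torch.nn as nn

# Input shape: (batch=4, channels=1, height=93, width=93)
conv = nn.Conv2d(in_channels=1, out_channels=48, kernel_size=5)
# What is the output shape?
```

Input: (4, 1, 93, 93) -> Output: (4, 48, 89, 89)

Answer: (4, 48, 89, 89)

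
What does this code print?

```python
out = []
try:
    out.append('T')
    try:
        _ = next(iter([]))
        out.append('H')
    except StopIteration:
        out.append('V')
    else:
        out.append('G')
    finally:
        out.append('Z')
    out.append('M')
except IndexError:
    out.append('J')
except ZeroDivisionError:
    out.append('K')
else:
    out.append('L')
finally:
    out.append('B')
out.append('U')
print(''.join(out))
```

Execution trace: 'T' (try body) → 'V' (inner except StopIteration) → 'Z' (inner finally) → 'M' (try body, no exception) → 'L' (else) → 'B' (finally) → 'U' (after the try/except). Output: TVZMLBU

Answer: TVZMLBU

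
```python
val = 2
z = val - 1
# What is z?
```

Trace:
`val = 2` → val = 2
`z = val - 1` → z = 1
So z = 1

Answer: 1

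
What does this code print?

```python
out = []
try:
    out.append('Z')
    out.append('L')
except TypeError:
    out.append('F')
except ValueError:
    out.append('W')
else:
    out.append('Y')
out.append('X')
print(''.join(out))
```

Execution trace: 'Z' (try body) → 'L' (try body, no exception) → 'Y' (else) → 'X' (after the try/except). Output: ZLYX

Answer: ZLYX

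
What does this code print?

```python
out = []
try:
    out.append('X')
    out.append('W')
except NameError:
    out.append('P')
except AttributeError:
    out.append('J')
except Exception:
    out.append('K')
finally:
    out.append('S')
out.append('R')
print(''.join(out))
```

Execution trace: 'X' (try body) → 'W' (try body, no exception) → 'S' (finally) → 'R' (after the try/except). Output: XWSR

Answer: XWSR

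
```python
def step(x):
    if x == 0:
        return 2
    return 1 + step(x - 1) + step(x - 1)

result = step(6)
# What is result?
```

step(x) = 1 + 2·step(x-1), step(0)=2. Closed form: (2+1)·2^6 - 1 = 191.

Answer: 191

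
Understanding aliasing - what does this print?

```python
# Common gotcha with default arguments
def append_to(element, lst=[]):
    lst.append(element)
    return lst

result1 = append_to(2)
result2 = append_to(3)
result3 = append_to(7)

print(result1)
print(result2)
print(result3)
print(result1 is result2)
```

Key concept: mutable default argument gotcha.
Step by step:
`result1 = append_to(2)` → result1 = [2]
`result2 = append_to(3)` → result1 = [2, 3] (same object as result2); result2 = [2, 3] (same object as result1)
`result3 = append_to(7)` → result1 = [2, 3, 7] (same object as result2, result3); result2 = [2, 3, 7] (same object as result1, result3); result3 = [2, 3, 7] (same object as result1, result2)
`print(result1)` → prints [2, 3, 7]
`print(result2)` → prints [2, 3, 7]
`print(result3)` → prints [2, 3, 7]
`print(result1 is result2)` → prints True

Answer:
[2, 3, 7]
[2, 3, 7]
[2, 3, 7]
True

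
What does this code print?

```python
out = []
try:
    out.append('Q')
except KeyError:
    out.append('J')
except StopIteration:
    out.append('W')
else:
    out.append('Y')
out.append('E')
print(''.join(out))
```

Execution trace: 'Q' (try body, no exception) → 'Y' (else) → 'E' (after the try/except). Output: QYE

Answer: QYE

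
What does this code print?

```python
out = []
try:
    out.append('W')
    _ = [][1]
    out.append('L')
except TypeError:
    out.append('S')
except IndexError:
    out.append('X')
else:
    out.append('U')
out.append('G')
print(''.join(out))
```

Execution trace: 'W' (try body) → 'X' (except IndexError) → 'G' (after the try/except). Output: WXG

Answer: WXG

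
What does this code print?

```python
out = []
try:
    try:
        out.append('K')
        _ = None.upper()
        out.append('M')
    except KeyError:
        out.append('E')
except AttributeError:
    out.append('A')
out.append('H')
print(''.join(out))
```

Execution trace: 'K' (try body) → 'A' (outer except AttributeError) → 'H' (after the try/except). Output: KAH

Answer: KAH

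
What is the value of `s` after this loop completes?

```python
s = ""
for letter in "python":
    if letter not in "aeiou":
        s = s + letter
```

Remove vowels from 'python'
`s` takes the values: "" → "p" → "py" → "pyt" → "pyth" → "pythn"

Answer: "pythn"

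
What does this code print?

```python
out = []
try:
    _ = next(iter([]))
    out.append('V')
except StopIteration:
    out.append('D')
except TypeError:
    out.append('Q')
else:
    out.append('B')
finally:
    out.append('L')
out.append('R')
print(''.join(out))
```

Execution trace: 'D' (except StopIteration) → 'L' (finally) → 'R' (after the try/except). Output: DLR

Answer: DLR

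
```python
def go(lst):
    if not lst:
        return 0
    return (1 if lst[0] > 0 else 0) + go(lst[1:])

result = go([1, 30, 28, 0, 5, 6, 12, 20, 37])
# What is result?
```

Count of positive elements in [1, 30, 28, 0, 5, 6, 12, 20, 37] = 8

Answer: 8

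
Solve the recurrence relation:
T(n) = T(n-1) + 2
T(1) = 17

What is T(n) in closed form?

Unrolling: T(n) = T(1) + 2·(n-1) = 17 + 2(n-1) = 2n + 15.

Answer: T(n) = 2n + 15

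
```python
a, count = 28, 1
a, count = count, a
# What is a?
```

Trace:
`a, count = 28, 1` → a = 28; count = 1
`a, count = count, a` → a = 1; count = 28
So a = 1

Answer: 1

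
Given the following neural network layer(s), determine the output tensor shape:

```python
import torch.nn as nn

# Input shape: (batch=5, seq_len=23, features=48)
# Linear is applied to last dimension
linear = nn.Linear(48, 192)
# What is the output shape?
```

Input: (5, 23, 48) -> Output: (5, 23, 192)

Answer: (5, 23, 192)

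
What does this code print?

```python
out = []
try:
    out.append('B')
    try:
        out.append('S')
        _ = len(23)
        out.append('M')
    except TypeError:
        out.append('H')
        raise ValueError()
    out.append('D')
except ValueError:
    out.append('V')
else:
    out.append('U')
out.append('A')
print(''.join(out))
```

Execution trace: 'B' (try body) → 'S' (inner try body) → 'H' (inner except TypeError) → 'V' (except ValueError) → 'A' (after the try/except). Output: BSHVA

Answer: BSHVA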